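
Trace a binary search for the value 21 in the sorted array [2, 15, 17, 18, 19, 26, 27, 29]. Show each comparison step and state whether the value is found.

Binary search for 21 in [2, 15, 17, 18, 19, 26, 27, 29]:

lo=0, hi=7, mid=3, arr[mid]=18 -> 18 < 21, search right half
lo=4, hi=7, mid=5, arr[mid]=26 -> 26 > 21, search left half
lo=4, hi=4, mid=4, arr[mid]=19 -> 19 < 21, search right half
lo=5 > hi=4, target 21 not found

Binary search determines that 21 is not in the array after 3 comparisons. The search space was exhausted without finding the target.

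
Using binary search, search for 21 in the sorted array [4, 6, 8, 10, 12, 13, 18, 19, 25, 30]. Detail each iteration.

Binary search for 21 in [4, 6, 8, 10, 12, 13, 18, 19, 25, 30]:

lo=0, hi=9, mid=4, arr[mid]=12 -> 12 < 21, search right half
lo=5, hi=9, mid=7, arr[mid]=19 -> 19 < 21, search right half
lo=8, hi=9, mid=8, arr[mid]=25 -> 25 > 21, search left half
lo=8 > hi=7, target 21 not found

Binary search determines that 21 is not in the array after 3 comparisons. The search space was exhausted without finding the target.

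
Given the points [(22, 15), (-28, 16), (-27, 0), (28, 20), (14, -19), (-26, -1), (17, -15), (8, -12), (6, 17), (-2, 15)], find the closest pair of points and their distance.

Computing all pairwise distances among 10 points:

d((22, 15), (-28, 16)) = 50.01
d((22, 15), (-27, 0)) = 51.2445
d((22, 15), (28, 20)) = 7.8102
d((22, 15), (14, -19)) = 34.9285
d((22, 15), (-26, -1)) = 50.5964
d((22, 15), (17, -15)) = 30.4138
d((22, 15), (8, -12)) = 30.4138
d((22, 15), (6, 17)) = 16.1245
d((22, 15), (-2, 15)) = 24.0
d((-28, 16), (-27, 0)) = 16.0312
d((-28, 16), (28, 20)) = 56.1427
d((-28, 16), (14, -19)) = 54.6717
d((-28, 16), (-26, -1)) = 17.1172
d((-28, 16), (17, -15)) = 54.6443
d((-28, 16), (8, -12)) = 45.607
d((-28, 16), (6, 17)) = 34.0147
d((-28, 16), (-2, 15)) = 26.0192
d((-27, 0), (28, 20)) = 58.5235
d((-27, 0), (14, -19)) = 45.1885
d((-27, 0), (-26, -1)) = 1.4142 <-- minimum
d((-27, 0), (17, -15)) = 46.4866
d((-27, 0), (8, -12)) = 37.0
d((-27, 0), (6, 17)) = 37.1214
d((-27, 0), (-2, 15)) = 29.1548
d((28, 20), (14, -19)) = 41.4367
d((28, 20), (-26, -1)) = 57.9396
d((28, 20), (17, -15)) = 36.6879
d((28, 20), (8, -12)) = 37.7359
d((28, 20), (6, 17)) = 22.2036
d((28, 20), (-2, 15)) = 30.4138
d((14, -19), (-26, -1)) = 43.8634
d((14, -19), (17, -15)) = 5.0
d((14, -19), (8, -12)) = 9.2195
d((14, -19), (6, 17)) = 36.8782
d((14, -19), (-2, 15)) = 37.5766
d((-26, -1), (17, -15)) = 45.2217
d((-26, -1), (8, -12)) = 35.7351
d((-26, -1), (6, 17)) = 36.7151
d((-26, -1), (-2, 15)) = 28.8444
d((17, -15), (8, -12)) = 9.4868
d((17, -15), (6, 17)) = 33.8378
d((17, -15), (-2, 15)) = 35.5106
d((8, -12), (6, 17)) = 29.0689
d((8, -12), (-2, 15)) = 28.7924
d((6, 17), (-2, 15)) = 8.2462

Closest pair: (-27, 0) and (-26, -1) with distance 1.4142

The closest pair is (-27, 0) and (-26, -1) with Euclidean distance 1.4142. For 10 points, brute-force pairwise comparison is shown above. For large n, the divide-and-conquer algorithm (sort by x, recurse on halves, check the dividing strip) achieves O(n log n).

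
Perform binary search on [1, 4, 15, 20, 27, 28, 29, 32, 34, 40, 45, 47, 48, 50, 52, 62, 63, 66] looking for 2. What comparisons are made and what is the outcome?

Binary search for 2 in [1, 4, 15, 20, 27, 28, 29, 32, 34, 40, 45, 47, 48, 50, 52, 62, 63, 66]:

lo=0, hi=17, mid=8, arr[mid]=34 -> 34 > 2, search left half
lo=0, hi=7, mid=3, arr[mid]=20 -> 20 > 2, search left half
lo=0, hi=2, mid=1, arr[mid]=4 -> 4 > 2, search left half
lo=0, hi=0, mid=0, arr[mid]=1 -> 1 < 2, search right half
lo=1 > hi=0, target 2 not found

Binary search determines that 2 is not in the array after 4 comparisons. The search space was exhausted without finding the target.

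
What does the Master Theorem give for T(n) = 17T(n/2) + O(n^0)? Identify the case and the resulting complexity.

Master Theorem for T(n) = 17T(n/2) + O(n^0):

a = 17, b = 2, c = 0
log_b(a) = log_2(17) = 4.0875

Case 1: c = 0 < log_2(17) = 4.0875
T(n) = O(n^(log_2 17))

For T(n) = 17T(n/2) + O(n^0): log_2(17) = 4.0875. This is Case 1 of the Master Theorem (c < log_b(a), work dominated by leaves), giving O(n^(log_2 17)).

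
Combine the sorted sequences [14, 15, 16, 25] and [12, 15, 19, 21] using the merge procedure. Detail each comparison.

Merging process:

Compare 14 vs 12: take 12 from right. Merged: [12]
Compare 14 vs 15: take 14 from left. Merged: [12, 14]
Compare 15 vs 15: take 15 from left. Merged: [12, 14, 15]
Compare 16 vs 15: take 15 from right. Merged: [12, 14, 15, 15]
Compare 16 vs 19: take 16 from left. Merged: [12, 14, 15, 15, 16]
Compare 25 vs 19: take 19 from right. Merged: [12, 14, 15, 15, 16, 19]
Compare 25 vs 21: take 21 from right. Merged: [12, 14, 15, 15, 16, 19, 21]
Append remaining from left: [25]. Merged: [12, 14, 15, 15, 16, 19, 21, 25]

Final merged array: [12, 14, 15, 15, 16, 19, 21, 25]
Total comparisons: 7

The merged array is [12, 14, 15, 15, 16, 19, 21, 25], requiring 7 comparisons. The merge step runs in O(n) time where n is the total number of elements.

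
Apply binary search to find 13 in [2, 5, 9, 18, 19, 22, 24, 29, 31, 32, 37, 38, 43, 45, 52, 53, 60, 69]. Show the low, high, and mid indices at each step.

Binary search for 13 in [2, 5, 9, 18, 19, 22, 24, 29, 31, 32, 37, 38, 43, 45, 52, 53, 60, 69]:

lo=0, hi=17, mid=8, arr[mid]=31 -> 31 > 13, search left half
lo=0, hi=7, mid=3, arr[mid]=18 -> 18 > 13, search left half
lo=0, hi=2, mid=1, arr[mid]=5 -> 5 < 13, search right half
lo=2, hi=2, mid=2, arr[mid]=9 -> 9 < 13, search right half
lo=3 > hi=2, target 13 not found

Binary search determines that 13 is not in the array after 4 comparisons. The search space was exhausted without finding the target.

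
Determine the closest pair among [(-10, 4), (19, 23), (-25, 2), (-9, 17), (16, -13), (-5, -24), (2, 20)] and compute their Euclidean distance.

Computing all pairwise distances among 7 points:

d((-10, 4), (19, 23)) = 34.6699
d((-10, 4), (-25, 2)) = 15.1327
d((-10, 4), (-9, 17)) = 13.0384
d((-10, 4), (16, -13)) = 31.0644
d((-10, 4), (-5, -24)) = 28.4429
d((-10, 4), (2, 20)) = 20.0
d((19, 23), (-25, 2)) = 48.7545
d((19, 23), (-9, 17)) = 28.6356
d((19, 23), (16, -13)) = 36.1248
d((19, 23), (-5, -24)) = 52.7731
d((19, 23), (2, 20)) = 17.2627
d((-25, 2), (-9, 17)) = 21.9317
d((-25, 2), (16, -13)) = 43.6578
d((-25, 2), (-5, -24)) = 32.8024
d((-25, 2), (2, 20)) = 32.45
d((-9, 17), (16, -13)) = 39.0512
d((-9, 17), (-5, -24)) = 41.1947
d((-9, 17), (2, 20)) = 11.4018 <-- minimum
d((16, -13), (-5, -24)) = 23.7065
d((16, -13), (2, 20)) = 35.8469
d((-5, -24), (2, 20)) = 44.5533

Closest pair: (-9, 17) and (2, 20) with distance 11.4018

The closest pair is (-9, 17) and (2, 20) with Euclidean distance 11.4018. For 7 points, brute-force pairwise comparison is shown above. For large n, the divide-and-conquer algorithm (sort by x, recurse on halves, check the dividing strip) achieves O(n log n).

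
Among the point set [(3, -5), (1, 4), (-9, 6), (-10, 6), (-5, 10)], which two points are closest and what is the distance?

Computing all pairwise distances among 5 points:

d((3, -5), (1, 4)) = 9.2195
d((3, -5), (-9, 6)) = 16.2788
d((3, -5), (-10, 6)) = 17.0294
d((3, -5), (-5, 10)) = 17.0
d((1, 4), (-9, 6)) = 10.198
d((1, 4), (-10, 6)) = 11.1803
d((1, 4), (-5, 10)) = 8.4853
d((-9, 6), (-10, 6)) = 1.0 <-- minimum
d((-9, 6), (-5, 10)) = 5.6569
d((-10, 6), (-5, 10)) = 6.4031

Closest pair: (-9, 6) and (-10, 6) with distance 1.0

The closest pair is (-9, 6) and (-10, 6) with Euclidean distance 1.0. For 5 points, brute-force pairwise comparison is shown above. For large n, the divide-and-conquer algorithm (sort by x, recurse on halves, check the dividing strip) achieves O(n log n).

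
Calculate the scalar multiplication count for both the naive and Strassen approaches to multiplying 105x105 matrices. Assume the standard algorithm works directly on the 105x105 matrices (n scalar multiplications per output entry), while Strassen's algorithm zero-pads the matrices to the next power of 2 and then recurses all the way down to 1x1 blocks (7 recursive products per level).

Matrix multiplication for 105x105 matrices:

Strassen's algorithm requires power-of-2 dimensions. Pad 105x105 to 128x128 (next power of 2).

Standard algorithm: 105^3 = 1157625 multiplications
Strassen's algorithm: 7^(log2(128)) = 7^7 = 823543 multiplications
Savings: 1157625 - 823543 = 334082 multiplications

Standard: 1157625 multiplications (105^3). Strassen: 823543 multiplications (7^7, after padding to 128x128). Strassen reduces 8 recursive multiplications to 7 at each level.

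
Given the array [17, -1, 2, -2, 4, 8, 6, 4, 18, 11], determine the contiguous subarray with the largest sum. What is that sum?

Using Kadane's algorithm on [17, -1, 2, -2, 4, 8, 6, 4, 18, 11]:

Scanning through the array:
Position 1 (value -1): max_ending_here = 16, max_so_far = 17
Position 2 (value 2): max_ending_here = 18, max_so_far = 18
Position 3 (value -2): max_ending_here = 16, max_so_far = 18
Position 4 (value 4): max_ending_here = 20, max_so_far = 20
Position 5 (value 8): max_ending_here = 28, max_so_far = 28
Position 6 (value 6): max_ending_here = 34, max_so_far = 34
Position 7 (value 4): max_ending_here = 38, max_so_far = 38
Position 8 (value 18): max_ending_here = 56, max_so_far = 56
Position 9 (value 11): max_ending_here = 67, max_so_far = 67

Maximum subarray: [17, -1, 2, -2, 4, 8, 6, 4, 18, 11]
Maximum sum: 67

The maximum subarray is [17, -1, 2, -2, 4, 8, 6, 4, 18, 11] with sum 67. This subarray runs from index 0 to index 9.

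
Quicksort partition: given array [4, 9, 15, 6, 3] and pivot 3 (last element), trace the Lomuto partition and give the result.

Lomuto partition with pivot = 3:

Initial array: [4, 9, 15, 6, 3]

arr[0]=4 > 3: no swap
arr[1]=9 > 3: no swap
arr[2]=15 > 3: no swap
arr[3]=6 > 3: no swap

Place pivot at position 0: [3, 9, 15, 6, 4]
Pivot position: 0

After partitioning with pivot 3, the array becomes [3, 9, 15, 6, 4]. The pivot is placed at index 0. All elements to the left of the pivot are <= 3, and all elements to the right are > 3.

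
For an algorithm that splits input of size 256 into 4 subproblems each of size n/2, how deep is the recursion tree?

For divide and conquer with division factor 2:

Problem sizes at each level:
Level 0: 256
Level 1: 128
Level 2: 64
Level 3: 32
Level 4: 16
Level 5: 8
Level 6: 4
Level 7: 2
Level 8: 1

The root is level 0 and the size-1 base case is level 8 (the tree spans levels 0 through 8, i.e. 9 levels counting the root), so the depth is the number of divisions: log_2(256) = 8

The recursion tree depth is log_2(256) = 8. At each level, the problem size is divided by 2, so it takes 8 divisions to reduce to a base case of size 1. The algorithm makes 4 recursive calls at each level.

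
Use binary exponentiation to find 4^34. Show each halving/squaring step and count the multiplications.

Computing 4^34 by squaring (build up from 4^1; each line after the first costs one multiplication):

4^1 = 4
4^2 = (4^1)^2 = 4^2 = 16
4^4 = (4^2)^2 = 16^2 = 256
4^8 = (4^4)^2 = 256^2 = 65536
4^16 = (4^8)^2 = 65536^2 = 4294967296
4^17 = 4 * 4^16 = 4 * 4294967296 = 17179869184
4^34 = (4^17)^2 = 17179869184^2 = 295147905179352825856

Result: 295147905179352825856
Multiplications needed: 6 (6 lines after 4^1)

4^34 = 295147905179352825856. Using exponentiation by squaring, this requires 6 multiplications. The key idea: if the exponent is even, square the half-power; if odd, multiply by the base once.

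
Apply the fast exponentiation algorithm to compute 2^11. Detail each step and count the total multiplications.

Computing 2^11 by squaring (build up from 2^1; each line after the first costs one multiplication):

2^1 = 2
2^2 = (2^1)^2 = 2^2 = 4
2^4 = (2^2)^2 = 4^2 = 16
2^5 = 2 * 2^4 = 2 * 16 = 32
2^10 = (2^5)^2 = 32^2 = 1024
2^11 = 2 * 2^10 = 2 * 1024 = 2048

Result: 2048
Multiplications needed: 5 (5 lines after 2^1)

2^11 = 2048. Using exponentiation by squaring, this requires 5 multiplications. The key idea: if the exponent is even, square the half-power; if odd, multiply by the base once.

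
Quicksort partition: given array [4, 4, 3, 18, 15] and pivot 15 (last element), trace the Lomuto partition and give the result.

Lomuto partition with pivot = 15:

Initial array: [4, 4, 3, 18, 15]

arr[0]=4 <= 15: swap with position 0, array becomes [4, 4, 3, 18, 15]
arr[1]=4 <= 15: swap with position 1, array becomes [4, 4, 3, 18, 15]
arr[2]=3 <= 15: swap with position 2, array becomes [4, 4, 3, 18, 15]
arr[3]=18 > 15: no swap

Place pivot at position 3: [4, 4, 3, 15, 18]
Pivot position: 3

After partitioning with pivot 15, the array becomes [4, 4, 3, 15, 18]. The pivot is placed at index 3. All elements to the left of the pivot are <= 15, and all elements to the right are > 15.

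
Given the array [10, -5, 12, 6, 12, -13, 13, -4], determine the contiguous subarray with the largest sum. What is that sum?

Using Kadane's algorithm on [10, -5, 12, 6, 12, -13, 13, -4]:

Scanning through the array:
Position 1 (value -5): max_ending_here = 5, max_so_far = 10
Position 2 (value 12): max_ending_here = 17, max_so_far = 17
Position 3 (value 6): max_ending_here = 23, max_so_far = 23
Position 4 (value 12): max_ending_here = 35, max_so_far = 35
Position 5 (value -13): max_ending_here = 22, max_so_far = 35
Position 6 (value 13): max_ending_here = 35, max_so_far = 35
Position 7 (value -4): max_ending_here = 31, max_so_far = 35

Maximum subarray: [10, -5, 12, 6, 12]
Maximum sum: 35

The maximum subarray is [10, -5, 12, 6, 12] with sum 35. This subarray runs from index 0 to index 4.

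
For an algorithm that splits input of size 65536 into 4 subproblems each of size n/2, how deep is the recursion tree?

For divide and conquer with division factor 2:

Problem sizes at each level:
Level 0: 65536
Level 1: 32768
Level 2: 16384
Level 3: 8192
Level 4: 4096
Level 5: 2048
Level 6: 1024
Level 7: 512
Level 8: 256
Level 9: 128
Level 10: 64
Level 11: 32
Level 12: 16
Level 13: 8
Level 14: 4
Level 15: 2
Level 16: 1

The root is level 0 and the size-1 base case is level 16 (the tree spans levels 0 through 16, i.e. 17 levels counting the root), so the depth is the number of divisions: log_2(65536) = 16

The recursion tree depth is log_2(65536) = 16. At each level, the problem size is divided by 2, so it takes 16 divisions to reduce to a base case of size 1. The algorithm makes 4 recursive calls at each level.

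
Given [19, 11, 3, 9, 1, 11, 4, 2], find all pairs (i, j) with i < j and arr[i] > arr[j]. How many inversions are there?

Finding inversions in [19, 11, 3, 9, 1, 11, 4, 2]:

(0, 1): arr[0]=19 > arr[1]=11
(0, 2): arr[0]=19 > arr[2]=3
(0, 3): arr[0]=19 > arr[3]=9
(0, 4): arr[0]=19 > arr[4]=1
(0, 5): arr[0]=19 > arr[5]=11
(0, 6): arr[0]=19 > arr[6]=4
(0, 7): arr[0]=19 > arr[7]=2
(1, 2): arr[1]=11 > arr[2]=3
(1, 3): arr[1]=11 > arr[3]=9
(1, 4): arr[1]=11 > arr[4]=1
(1, 6): arr[1]=11 > arr[6]=4
(1, 7): arr[1]=11 > arr[7]=2
(2, 4): arr[2]=3 > arr[4]=1
(2, 7): arr[2]=3 > arr[7]=2
(3, 4): arr[3]=9 > arr[4]=1
(3, 6): arr[3]=9 > arr[6]=4
(3, 7): arr[3]=9 > arr[7]=2
(5, 6): arr[5]=11 > arr[6]=4
(5, 7): arr[5]=11 > arr[7]=2
(6, 7): arr[6]=4 > arr[7]=2

Total inversions: 20

The array has 20 inversion(s): (0,1), (0,2), (0,3), (0,4), (0,5), (0,6), (0,7), (1,2), (1,3), (1,4), (1,6), (1,7), (2,4), (2,7), (3,4), (3,6), (3,7), (5,6), (5,7), (6,7). Each pair (i,j) satisfies i < j and arr[i] > arr[j].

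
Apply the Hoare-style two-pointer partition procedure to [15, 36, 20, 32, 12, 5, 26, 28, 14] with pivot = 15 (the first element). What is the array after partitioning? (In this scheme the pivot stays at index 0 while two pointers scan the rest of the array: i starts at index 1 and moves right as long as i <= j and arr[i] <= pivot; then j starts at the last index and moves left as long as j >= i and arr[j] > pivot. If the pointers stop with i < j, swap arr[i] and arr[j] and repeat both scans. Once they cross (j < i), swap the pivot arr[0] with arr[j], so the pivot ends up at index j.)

Hoare-style two-pointer partition with pivot = 15:

Initial array: [15, 36, 20, 32, 12, 5, 26, 28, 14]

Pointers start at i = 1, j = 8.
i stops at index 1 (arr[1]=36 > 15), j stops at index 8 (arr[8]=14 <= 15): swap arr[1] and arr[8], array becomes [15, 14, 20, 32, 12, 5, 26, 28, 36]
i stops at index 2 (arr[2]=20 > 15), j stops at index 5 (arr[5]=5 <= 15): swap arr[2] and arr[5], array becomes [15, 14, 5, 32, 12, 20, 26, 28, 36]
i stops at index 3 (arr[3]=32 > 15), j stops at index 4 (arr[4]=12 <= 15): swap arr[3] and arr[4], array becomes [15, 14, 5, 12, 32, 20, 26, 28, 36]
i ends at 4, j ends at 3: the pointers have crossed (j < i), so scanning stops.

Swap pivot arr[0] with arr[3] to place pivot at position 3: [12, 14, 5, 15, 32, 20, 26, 28, 36]
Pivot position: 3

After partitioning with pivot 15, the array becomes [12, 14, 5, 15, 32, 20, 26, 28, 36]. The pivot is placed at index 3. All elements to the left of the pivot are <= 15, and all elements to the right are > 15.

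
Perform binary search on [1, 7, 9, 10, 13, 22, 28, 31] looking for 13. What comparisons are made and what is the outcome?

Binary search for 13 in [1, 7, 9, 10, 13, 22, 28, 31]:

lo=0, hi=7, mid=3, arr[mid]=10 -> 10 < 13, search right half
lo=4, hi=7, mid=5, arr[mid]=22 -> 22 > 13, search left half
lo=4, hi=4, mid=4, arr[mid]=13 -> Found target at index 4!

Binary search finds 13 at index 4 after 3 comparisons. The search repeatedly halves the search space by comparing with the middle element.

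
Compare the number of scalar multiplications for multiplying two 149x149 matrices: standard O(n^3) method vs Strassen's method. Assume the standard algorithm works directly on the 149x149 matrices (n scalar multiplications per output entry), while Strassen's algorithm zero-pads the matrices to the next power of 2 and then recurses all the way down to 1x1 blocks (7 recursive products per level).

Matrix multiplication for 149x149 matrices:

Strassen's algorithm requires power-of-2 dimensions. Pad 149x149 to 256x256 (next power of 2).

Standard algorithm: 149^3 = 3307949 multiplications
Strassen's algorithm: 7^(log2(256)) = 7^8 = 5764801 multiplications
Difference: 3307949 - 5764801 = -2456852 (Strassen uses MORE here due to padding overhead — for small or just-over-power-of-2 n, padding can outweigh the per-level savings)

Standard: 3307949 multiplications (149^3). Strassen: 5764801 multiplications (7^8, after padding to 256x256). Strassen reduces 8 recursive multiplications to 7 at each level.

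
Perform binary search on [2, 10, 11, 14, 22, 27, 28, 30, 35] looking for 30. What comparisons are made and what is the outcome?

Binary search for 30 in [2, 10, 11, 14, 22, 27, 28, 30, 35]:

lo=0, hi=8, mid=4, arr[mid]=22 -> 22 < 30, search right half
lo=5, hi=8, mid=6, arr[mid]=28 -> 28 < 30, search right half
lo=7, hi=8, mid=7, arr[mid]=30 -> Found target at index 7!

Binary search finds 30 at index 7 after 3 comparisons. The search repeatedly halves the search space by comparing with the middle element.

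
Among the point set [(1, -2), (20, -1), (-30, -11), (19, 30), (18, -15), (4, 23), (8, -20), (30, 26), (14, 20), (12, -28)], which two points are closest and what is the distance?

Computing all pairwise distances among 10 points:

d((1, -2), (20, -1)) = 19.0263
d((1, -2), (-30, -11)) = 32.28
d((1, -2), (19, 30)) = 36.7151
d((1, -2), (18, -15)) = 21.4009
d((1, -2), (4, 23)) = 25.1794
d((1, -2), (8, -20)) = 19.3132
d((1, -2), (30, 26)) = 40.3113
d((1, -2), (14, 20)) = 25.5539
d((1, -2), (12, -28)) = 28.2312
d((20, -1), (-30, -11)) = 50.9902
d((20, -1), (19, 30)) = 31.0161
d((20, -1), (18, -15)) = 14.1421
d((20, -1), (4, 23)) = 28.8444
d((20, -1), (8, -20)) = 22.4722
d((20, -1), (30, 26)) = 28.7924
d((20, -1), (14, 20)) = 21.8403
d((20, -1), (12, -28)) = 28.1603
d((-30, -11), (19, 30)) = 63.8905
d((-30, -11), (18, -15)) = 48.1664
d((-30, -11), (4, 23)) = 48.0833
d((-30, -11), (8, -20)) = 39.0512
d((-30, -11), (30, 26)) = 70.4911
d((-30, -11), (14, 20)) = 53.8238
d((-30, -11), (12, -28)) = 45.31
d((19, 30), (18, -15)) = 45.0111
d((19, 30), (4, 23)) = 16.5529
d((19, 30), (8, -20)) = 51.1957
d((19, 30), (30, 26)) = 11.7047
d((19, 30), (14, 20)) = 11.1803
d((19, 30), (12, -28)) = 58.4209
d((18, -15), (4, 23)) = 40.4969
d((18, -15), (8, -20)) = 11.1803
d((18, -15), (30, 26)) = 42.72
d((18, -15), (14, 20)) = 35.2278
d((18, -15), (12, -28)) = 14.3178
d((4, 23), (8, -20)) = 43.1856
d((4, 23), (30, 26)) = 26.1725
d((4, 23), (14, 20)) = 10.4403
d((4, 23), (12, -28)) = 51.6236
d((8, -20), (30, 26)) = 50.9902
d((8, -20), (14, 20)) = 40.4475
d((8, -20), (12, -28)) = 8.9443 <-- minimum
d((30, 26), (14, 20)) = 17.088
d((30, 26), (12, -28)) = 56.921
d((14, 20), (12, -28)) = 48.0416

Closest pair: (8, -20) and (12, -28) with distance 8.9443

The closest pair is (8, -20) and (12, -28) with Euclidean distance 8.9443. For 10 points, brute-force pairwise comparison is shown above. For large n, the divide-and-conquer algorithm (sort by x, recurse on halves, check the dividing strip) achieves O(n log n).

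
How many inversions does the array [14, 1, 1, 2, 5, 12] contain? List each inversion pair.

Finding inversions in [14, 1, 1, 2, 5, 12]:

(0, 1): arr[0]=14 > arr[1]=1
(0, 2): arr[0]=14 > arr[2]=1
(0, 3): arr[0]=14 > arr[3]=2
(0, 4): arr[0]=14 > arr[4]=5
(0, 5): arr[0]=14 > arr[5]=12

Total inversions: 5

The array has 5 inversion(s): (0,1), (0,2), (0,3), (0,4), (0,5). Each pair (i,j) satisfies i < j and arr[i] > arr[j].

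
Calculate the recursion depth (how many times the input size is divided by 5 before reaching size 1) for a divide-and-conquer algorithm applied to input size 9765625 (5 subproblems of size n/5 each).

For divide and conquer with division factor 5:

Problem sizes at each level:
Level 0: 9765625
Level 1: 1953125
Level 2: 390625
Level 3: 78125
Level 4: 15625
Level 5: 3125
Level 6: 625
Level 7: 125
Level 8: 25
Level 9: 5
Level 10: 1

The root is level 0 and the size-1 base case is level 10 (the tree spans levels 0 through 10, i.e. 11 levels counting the root), so the depth is the number of divisions: log_5(9765625) = 10

The recursion tree depth is log_5(9765625) = 10. At each level, the problem size is divided by 5, so it takes 10 divisions to reduce to a base case of size 1. The algorithm makes 5 recursive calls at each level.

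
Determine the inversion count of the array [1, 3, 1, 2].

Finding inversions in [1, 3, 1, 2]:

(1, 2): arr[1]=3 > arr[2]=1
(1, 3): arr[1]=3 > arr[3]=2

Total inversions: 2

The array has 2 inversion(s): (1,2), (1,3). Each pair (i,j) satisfies i < j and arr[i] > arr[j].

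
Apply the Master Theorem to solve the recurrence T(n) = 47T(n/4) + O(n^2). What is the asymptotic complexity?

Master Theorem for T(n) = 47T(n/4) + O(n^2):

a = 47, b = 4, c = 2
log_b(a) = log_4(47) = 2.7773

Case 1: c = 2 < log_4(47) = 2.7773
T(n) = O(n^(log_4 47))

For T(n) = 47T(n/4) + O(n^2): log_4(47) = 2.7773. This is Case 1 of the Master Theorem (c < log_b(a), work dominated by leaves), giving O(n^(log_4 47)).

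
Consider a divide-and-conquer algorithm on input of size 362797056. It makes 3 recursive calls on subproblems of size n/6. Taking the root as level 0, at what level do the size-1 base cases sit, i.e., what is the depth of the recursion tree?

For divide and conquer with division factor 6:

Problem sizes at each level:
Level 0: 362797056
Level 1: 60466176
Level 2: 10077696
Level 3: 1679616
Level 4: 279936
Level 5: 46656
Level 6: 7776
Level 7: 1296
Level 8: 216
Level 9: 36
Level 10: 6
Level 11: 1

The root is level 0 and the size-1 base case is level 11 (the tree spans levels 0 through 11, i.e. 12 levels counting the root), so the depth is the number of divisions: log_6(362797056) = 11

The recursion tree depth is log_6(362797056) = 11. At each level, the problem size is divided by 6, so it takes 11 divisions to reduce to a base case of size 1. The algorithm makes 3 recursive calls at each level.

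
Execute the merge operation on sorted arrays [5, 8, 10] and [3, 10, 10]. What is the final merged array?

Merging process:

Compare 5 vs 3: take 3 from right. Merged: [3]
Compare 5 vs 10: take 5 from left. Merged: [3, 5]
Compare 8 vs 10: take 8 from left. Merged: [3, 5, 8]
Compare 10 vs 10: take 10 from left. Merged: [3, 5, 8, 10]
Append remaining from right: [10, 10]. Merged: [3, 5, 8, 10, 10, 10]

Final merged array: [3, 5, 8, 10, 10, 10]
Total comparisons: 4

The merged array is [3, 5, 8, 10, 10, 10], requiring 4 comparisons. The merge step runs in O(n) time where n is the total number of elements.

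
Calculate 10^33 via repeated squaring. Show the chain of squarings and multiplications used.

Computing 10^33 by squaring (build up from 10^1; each line after the first costs one multiplication):

10^1 = 10
10^2 = (10^1)^2 = 10^2 = 100
10^4 = (10^2)^2 = 100^2 = 10000
10^8 = (10^4)^2 = 10000^2 = 100000000
10^16 = (10^8)^2 = 100000000^2 = 10000000000000000
10^32 = (10^16)^2 = 10000000000000000^2 = 100000000000000000000000000000000
10^33 = 10 * 10^32 = 10 * 100000000000000000000000000000000 = 1000000000000000000000000000000000

Result: 1000000000000000000000000000000000
Multiplications needed: 6 (6 lines after 10^1)

10^33 = 1000000000000000000000000000000000. Using exponentiation by squaring, this requires 6 multiplications. The key idea: if the exponent is even, square the half-power; if odd, multiply by the base once.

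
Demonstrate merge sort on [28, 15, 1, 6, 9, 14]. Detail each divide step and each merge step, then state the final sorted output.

Merge sort trace:

Split: [28, 15, 1, 6, 9, 14] -> [28, 15, 1] and [6, 9, 14]
  Split: [28, 15, 1] -> [28] and [15, 1]
    Split: [15, 1] -> [15] and [1]
    Merge: [15] + [1] -> [1, 15]
  Merge: [28] + [1, 15] -> [1, 15, 28]
  Split: [6, 9, 14] -> [6] and [9, 14]
    Split: [9, 14] -> [9] and [14]
    Merge: [9] + [14] -> [9, 14]
  Merge: [6] + [9, 14] -> [6, 9, 14]
Merge: [1, 15, 28] + [6, 9, 14] -> [1, 6, 9, 14, 15, 28]

Final sorted array: [1, 6, 9, 14, 15, 28]

The merge sort proceeds by recursively splitting the array and merging sorted halves.
After all merges, the sorted array is [1, 6, 9, 14, 15, 28].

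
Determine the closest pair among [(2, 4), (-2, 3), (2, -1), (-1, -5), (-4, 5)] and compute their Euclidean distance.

Computing all pairwise distances among 5 points:

d((2, 4), (-2, 3)) = 4.1231
d((2, 4), (2, -1)) = 5.0
d((2, 4), (-1, -5)) = 9.4868
d((2, 4), (-4, 5)) = 6.0828
d((-2, 3), (2, -1)) = 5.6569
d((-2, 3), (-1, -5)) = 8.0623
d((-2, 3), (-4, 5)) = 2.8284 <-- minimum
d((2, -1), (-1, -5)) = 5.0
d((2, -1), (-4, 5)) = 8.4853
d((-1, -5), (-4, 5)) = 10.4403

Closest pair: (-2, 3) and (-4, 5) with distance 2.8284

The closest pair is (-2, 3) and (-4, 5) with Euclidean distance 2.8284. For 5 points, brute-force pairwise comparison is shown above. For large n, the divide-and-conquer algorithm (sort by x, recurse on halves, check the dividing strip) achieves O(n log n).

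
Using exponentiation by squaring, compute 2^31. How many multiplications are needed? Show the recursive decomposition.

Computing 2^31 by squaring (build up from 2^1; each line after the first costs one multiplication):

2^1 = 2
2^2 = (2^1)^2 = 2^2 = 4
2^3 = 2 * 2^2 = 2 * 4 = 8
2^6 = (2^3)^2 = 8^2 = 64
2^7 = 2 * 2^6 = 2 * 64 = 128
2^14 = (2^7)^2 = 128^2 = 16384
2^15 = 2 * 2^14 = 2 * 16384 = 32768
2^30 = (2^15)^2 = 32768^2 = 1073741824
2^31 = 2 * 2^30 = 2 * 1073741824 = 2147483648

Result: 2147483648
Multiplications needed: 8 (8 lines after 2^1)

2^31 = 2147483648. Using exponentiation by squaring, this requires 8 multiplications. The key idea: if the exponent is even, square the half-power; if odd, multiply by the base once.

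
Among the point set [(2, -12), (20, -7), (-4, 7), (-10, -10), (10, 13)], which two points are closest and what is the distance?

Computing all pairwise distances among 5 points:

d((2, -12), (20, -7)) = 18.6815
d((2, -12), (-4, 7)) = 19.9249
d((2, -12), (-10, -10)) = 12.1655 <-- minimum
d((2, -12), (10, 13)) = 26.2488
d((20, -7), (-4, 7)) = 27.7849
d((20, -7), (-10, -10)) = 30.1496
d((20, -7), (10, 13)) = 22.3607
d((-4, 7), (-10, -10)) = 18.0278
d((-4, 7), (10, 13)) = 15.2315
d((-10, -10), (10, 13)) = 30.4795

Closest pair: (2, -12) and (-10, -10) with distance 12.1655

The closest pair is (2, -12) and (-10, -10) with Euclidean distance 12.1655. For 5 points, brute-force pairwise comparison is shown above. For large n, the divide-and-conquer algorithm (sort by x, recurse on halves, check the dividing strip) achieves O(n log n).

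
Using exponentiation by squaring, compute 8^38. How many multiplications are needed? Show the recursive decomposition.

Computing 8^38 by squaring (build up from 8^1; each line after the first costs one multiplication):

8^1 = 8
8^2 = (8^1)^2 = 8^2 = 64
8^4 = (8^2)^2 = 64^2 = 4096
8^8 = (8^4)^2 = 4096^2 = 16777216
8^9 = 8 * 8^8 = 8 * 16777216 = 134217728
8^18 = (8^9)^2 = 134217728^2 = 18014398509481984
8^19 = 8 * 8^18 = 8 * 18014398509481984 = 144115188075855872
8^38 = (8^19)^2 = 144115188075855872^2 = 20769187434139310514121985316880384

Result: 20769187434139310514121985316880384
Multiplications needed: 7 (7 lines after 8^1)

8^38 = 20769187434139310514121985316880384. Using exponentiation by squaring, this requires 7 multiplications. The key idea: if the exponent is even, square the half-power; if odd, multiply by the base once.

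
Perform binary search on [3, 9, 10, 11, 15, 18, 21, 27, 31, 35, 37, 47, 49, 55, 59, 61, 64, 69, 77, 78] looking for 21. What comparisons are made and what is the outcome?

Binary search for 21 in [3, 9, 10, 11, 15, 18, 21, 27, 31, 35, 37, 47, 49, 55, 59, 61, 64, 69, 77, 78]:

lo=0, hi=19, mid=9, arr[mid]=35 -> 35 > 21, search left half
lo=0, hi=8, mid=4, arr[mid]=15 -> 15 < 21, search right half
lo=5, hi=8, mid=6, arr[mid]=21 -> Found target at index 6!

Binary search finds 21 at index 6 after 3 comparisons. The search repeatedly halves the search space by comparing with the middle element.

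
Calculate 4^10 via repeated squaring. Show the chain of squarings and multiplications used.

Computing 4^10 by squaring (build up from 4^1; each line after the first costs one multiplication):

4^1 = 4
4^2 = (4^1)^2 = 4^2 = 16
4^4 = (4^2)^2 = 16^2 = 256
4^5 = 4 * 4^4 = 4 * 256 = 1024
4^10 = (4^5)^2 = 1024^2 = 1048576

Result: 1048576
Multiplications needed: 4 (4 lines after 4^1)

4^10 = 1048576. Using exponentiation by squaring, this requires 4 multiplications. The key idea: if the exponent is even, square the half-power; if odd, multiply by the base once.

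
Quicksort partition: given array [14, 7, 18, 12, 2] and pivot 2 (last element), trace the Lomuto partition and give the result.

Lomuto partition with pivot = 2:

Initial array: [14, 7, 18, 12, 2]

arr[0]=14 > 2: no swap
arr[1]=7 > 2: no swap
arr[2]=18 > 2: no swap
arr[3]=12 > 2: no swap

Place pivot at position 0: [2, 7, 18, 12, 14]
Pivot position: 0

After partitioning with pivot 2, the array becomes [2, 7, 18, 12, 14]. The pivot is placed at index 0. All elements to the left of the pivot are <= 2, and all elements to the right are > 2.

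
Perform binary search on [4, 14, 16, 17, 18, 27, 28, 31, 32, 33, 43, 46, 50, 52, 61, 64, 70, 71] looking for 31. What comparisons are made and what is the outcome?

Binary search for 31 in [4, 14, 16, 17, 18, 27, 28, 31, 32, 33, 43, 46, 50, 52, 61, 64, 70, 71]:

lo=0, hi=17, mid=8, arr[mid]=32 -> 32 > 31, search left half
lo=0, hi=7, mid=3, arr[mid]=17 -> 17 < 31, search right half
lo=4, hi=7, mid=5, arr[mid]=27 -> 27 < 31, search right half
lo=6, hi=7, mid=6, arr[mid]=28 -> 28 < 31, search right half
lo=7, hi=7, mid=7, arr[mid]=31 -> Found target at index 7!

Binary search finds 31 at index 7 after 5 comparisons. The search repeatedly halves the search space by comparing with the middle element.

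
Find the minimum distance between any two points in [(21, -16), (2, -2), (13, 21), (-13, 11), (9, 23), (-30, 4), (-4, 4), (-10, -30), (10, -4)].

Computing all pairwise distances among 9 points:

d((21, -16), (2, -2)) = 23.6008
d((21, -16), (13, 21)) = 37.855
d((21, -16), (-13, 11)) = 43.4166
d((21, -16), (9, 23)) = 40.8044
d((21, -16), (-30, 4)) = 54.7814
d((21, -16), (-4, 4)) = 32.0156
d((21, -16), (-10, -30)) = 34.0147
d((21, -16), (10, -4)) = 16.2788
d((2, -2), (13, 21)) = 25.4951
d((2, -2), (-13, 11)) = 19.8494
d((2, -2), (9, 23)) = 25.9615
d((2, -2), (-30, 4)) = 32.5576
d((2, -2), (-4, 4)) = 8.4853
d((2, -2), (-10, -30)) = 30.4631
d((2, -2), (10, -4)) = 8.2462
d((13, 21), (-13, 11)) = 27.8568
d((13, 21), (9, 23)) = 4.4721 <-- minimum
d((13, 21), (-30, 4)) = 46.2385
d((13, 21), (-4, 4)) = 24.0416
d((13, 21), (-10, -30)) = 55.9464
d((13, 21), (10, -4)) = 25.1794
d((-13, 11), (9, 23)) = 25.0599
d((-13, 11), (-30, 4)) = 18.3848
d((-13, 11), (-4, 4)) = 11.4018
d((-13, 11), (-10, -30)) = 41.1096
d((-13, 11), (10, -4)) = 27.4591
d((9, 23), (-30, 4)) = 43.382
d((9, 23), (-4, 4)) = 23.0217
d((9, 23), (-10, -30)) = 56.3028
d((9, 23), (10, -4)) = 27.0185
d((-30, 4), (-4, 4)) = 26.0
d((-30, 4), (-10, -30)) = 39.4462
d((-30, 4), (10, -4)) = 40.7922
d((-4, 4), (-10, -30)) = 34.5254
d((-4, 4), (10, -4)) = 16.1245
d((-10, -30), (10, -4)) = 32.8024

Closest pair: (13, 21) and (9, 23) with distance 4.4721

The closest pair is (13, 21) and (9, 23) with Euclidean distance 4.4721. For 9 points, brute-force pairwise comparison is shown above. For large n, the divide-and-conquer algorithm (sort by x, recurse on halves, check the dividing strip) achieves O(n log n).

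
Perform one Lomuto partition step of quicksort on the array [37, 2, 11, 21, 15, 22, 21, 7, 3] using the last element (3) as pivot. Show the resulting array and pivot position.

Lomuto partition with pivot = 3:

Initial array: [37, 2, 11, 21, 15, 22, 21, 7, 3]

arr[0]=37 > 3: no swap
arr[1]=2 <= 3: swap with position 0, array becomes [2, 37, 11, 21, 15, 22, 21, 7, 3]
arr[2]=11 > 3: no swap
arr[3]=21 > 3: no swap
arr[4]=15 > 3: no swap
arr[5]=22 > 3: no swap
arr[6]=21 > 3: no swap
arr[7]=7 > 3: no swap

Place pivot at position 1: [2, 3, 11, 21, 15, 22, 21, 7, 37]
Pivot position: 1

After partitioning with pivot 3, the array becomes [2, 3, 11, 21, 15, 22, 21, 7, 37]. The pivot is placed at index 1. All elements to the left of the pivot are <= 3, and all elements to the right are > 3.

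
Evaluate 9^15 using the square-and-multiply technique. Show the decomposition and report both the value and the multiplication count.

Computing 9^15 by squaring (build up from 9^1; each line after the first costs one multiplication):

9^1 = 9
9^2 = (9^1)^2 = 9^2 = 81
9^3 = 9 * 9^2 = 9 * 81 = 729
9^6 = (9^3)^2 = 729^2 = 531441
9^7 = 9 * 9^6 = 9 * 531441 = 4782969
9^14 = (9^7)^2 = 4782969^2 = 22876792454961
9^15 = 9 * 9^14 = 9 * 22876792454961 = 205891132094649

Result: 205891132094649
Multiplications needed: 6 (6 lines after 9^1)

9^15 = 205891132094649. Using exponentiation by squaring, this requires 6 multiplications. The key idea: if the exponent is even, square the half-power; if odd, multiply by the base once.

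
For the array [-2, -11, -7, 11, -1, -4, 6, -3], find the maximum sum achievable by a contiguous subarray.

Using Kadane's algorithm on [-2, -11, -7, 11, -1, -4, 6, -3]:

Scanning through the array:
Position 1 (value -11): max_ending_here = -11, max_so_far = -2
Position 2 (value -7): max_ending_here = -7, max_so_far = -2
Position 3 (value 11): max_ending_here = 11, max_so_far = 11
Position 4 (value -1): max_ending_here = 10, max_so_far = 11
Position 5 (value -4): max_ending_here = 6, max_so_far = 11
Position 6 (value 6): max_ending_here = 12, max_so_far = 12
Position 7 (value -3): max_ending_here = 9, max_so_far = 12

Maximum subarray: [11, -1, -4, 6]
Maximum sum: 12

The maximum subarray is [11, -1, -4, 6] with sum 12. This subarray runs from index 3 to index 6.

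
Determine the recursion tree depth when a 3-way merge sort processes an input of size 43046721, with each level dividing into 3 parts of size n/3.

For divide and conquer with division factor 3:

Problem sizes at each level:
Level 0: 43046721
Level 1: 14348907
Level 2: 4782969
Level 3: 1594323
Level 4: 531441
Level 5: 177147
Level 6: 59049
Level 7: 19683
Level 8: 6561
Level 9: 2187
Level 10: 729
Level 11: 243
Level 12: 81
Level 13: 27
Level 14: 9
Level 15: 3
Level 16: 1

The root is level 0 and the size-1 base case is level 16 (the tree spans levels 0 through 16, i.e. 17 levels counting the root), so the depth is the number of divisions: log_3(43046721) = 16

The recursion tree depth is log_3(43046721) = 16. At each level, the problem size is divided by 3, so it takes 16 divisions to reduce to a base case of size 1. The algorithm makes 3 recursive calls at each level.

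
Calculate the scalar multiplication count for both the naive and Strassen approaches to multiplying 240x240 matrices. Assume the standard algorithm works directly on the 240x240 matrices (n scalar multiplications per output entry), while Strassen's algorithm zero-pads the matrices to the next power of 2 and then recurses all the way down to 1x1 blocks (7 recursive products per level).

Matrix multiplication for 240x240 matrices:

Strassen's algorithm requires power-of-2 dimensions. Pad 240x240 to 256x256 (next power of 2).

Standard algorithm: 240^3 = 13824000 multiplications
Strassen's algorithm: 7^(log2(256)) = 7^8 = 5764801 multiplications
Savings: 13824000 - 5764801 = 8059199 multiplications

Standard: 13824000 multiplications (240^3). Strassen: 5764801 multiplications (7^8, after padding to 256x256). Strassen reduces 8 recursive multiplications to 7 at each level.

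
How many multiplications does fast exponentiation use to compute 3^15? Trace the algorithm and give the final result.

Computing 3^15 by squaring (build up from 3^1; each line after the first costs one multiplication):

3^1 = 3
3^2 = (3^1)^2 = 3^2 = 9
3^3 = 3 * 3^2 = 3 * 9 = 27
3^6 = (3^3)^2 = 27^2 = 729
3^7 = 3 * 3^6 = 3 * 729 = 2187
3^14 = (3^7)^2 = 2187^2 = 4782969
3^15 = 3 * 3^14 = 3 * 4782969 = 14348907

Result: 14348907
Multiplications needed: 6 (6 lines after 3^1)

3^15 = 14348907. Using exponentiation by squaring, this requires 6 multiplications. The key idea: if the exponent is even, square the half-power; if odd, multiply by the base once.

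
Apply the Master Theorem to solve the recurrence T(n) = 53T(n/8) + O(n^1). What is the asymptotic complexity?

Master Theorem for T(n) = 53T(n/8) + O(n^1):

a = 53, b = 8, c = 1
log_b(a) = log_8(53) = 1.9093

Case 1: c = 1 < log_8(53) = 1.9093
T(n) = O(n^(log_8 53))

For T(n) = 53T(n/8) + O(n^1): log_8(53) = 1.9093. This is Case 1 of the Master Theorem (c < log_b(a), work dominated by leaves), giving O(n^(log_8 53)).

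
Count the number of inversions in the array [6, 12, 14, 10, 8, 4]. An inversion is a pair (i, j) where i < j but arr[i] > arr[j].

Finding inversions in [6, 12, 14, 10, 8, 4]:

(0, 5): arr[0]=6 > arr[5]=4
(1, 3): arr[1]=12 > arr[3]=10
(1, 4): arr[1]=12 > arr[4]=8
(1, 5): arr[1]=12 > arr[5]=4
(2, 3): arr[2]=14 > arr[3]=10
(2, 4): arr[2]=14 > arr[4]=8
(2, 5): arr[2]=14 > arr[5]=4
(3, 4): arr[3]=10 > arr[4]=8
(3, 5): arr[3]=10 > arr[5]=4
(4, 5): arr[4]=8 > arr[5]=4

Total inversions: 10

The array has 10 inversion(s): (0,5), (1,3), (1,4), (1,5), (2,3), (2,4), (2,5), (3,4), (3,5), (4,5). Each pair (i,j) satisfies i < j and arr[i] > arr[j].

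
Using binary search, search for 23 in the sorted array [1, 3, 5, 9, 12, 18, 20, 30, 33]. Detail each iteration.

Binary search for 23 in [1, 3, 5, 9, 12, 18, 20, 30, 33]:

lo=0, hi=8, mid=4, arr[mid]=12 -> 12 < 23, search right half
lo=5, hi=8, mid=6, arr[mid]=20 -> 20 < 23, search right half
lo=7, hi=8, mid=7, arr[mid]=30 -> 30 > 23, search left half
lo=7 > hi=6, target 23 not found

Binary search determines that 23 is not in the array after 3 comparisons. The search space was exhausted without finding the target.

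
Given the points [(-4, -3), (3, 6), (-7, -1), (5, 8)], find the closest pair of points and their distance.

Computing all pairwise distances among 4 points:

d((-4, -3), (3, 6)) = 11.4018
d((-4, -3), (-7, -1)) = 3.6056
d((-4, -3), (5, 8)) = 14.2127
d((3, 6), (-7, -1)) = 12.2066
d((3, 6), (5, 8)) = 2.8284 <-- minimum
d((-7, -1), (5, 8)) = 15.0

Closest pair: (3, 6) and (5, 8) with distance 2.8284

The closest pair is (3, 6) and (5, 8) with Euclidean distance 2.8284. For 4 points, brute-force pairwise comparison is shown above. For large n, the divide-and-conquer algorithm (sort by x, recurse on halves, check the dividing strip) achieves O(n log n).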